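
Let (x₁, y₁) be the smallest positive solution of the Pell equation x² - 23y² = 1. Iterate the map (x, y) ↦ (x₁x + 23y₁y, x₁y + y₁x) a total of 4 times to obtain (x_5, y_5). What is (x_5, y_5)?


Step 1: Find the fundamental solution (x₁, y₁) of x² - 23y² = 1.
  Expand √23 as a continued fraction. a₀ = ⌊√23⌋ = 4; iterate m_{k+1} = d_k·a_k − m_k, d_{k+1} = (23 − m_{k+1}²)/d_k, a_{k+1} = ⌊(a₀ + m_{k+1})/d_{k+1}⌋ (starting m₀ = 0, d₀ = 1), with convergents p_k = a_k·p_{k-1} + p_{k-2}, q_k = a_k·q_{k-1} + q_{k-2} (p₋₁ = 1, q₋₁ = 0):
  k = 0: a₀ = 4; p₀/q₀ = 4/1; p₀² − 23·q₀² = 16 − 23 = -7.
  k = 1: m = 4, d = 7, a = ⌊(4 + 4)/7⌋ = 1; p/q = (1·4 + 1)/(1·1 + 0) = 5/1; p² − 23·q² = 25 − 23 = 2.
  k = 2: m = 3, d = 2, a = ⌊(4 + 3)/2⌋ = 3; p/q = (3·5 + 4)/(3·1 + 1) = 19/4; p² − 23·q² = 361 − 368 = -7.
  k = 3: m = 3, d = 7, a = ⌊(4 + 3)/7⌋ = 1; p/q = (1·19 + 5)/(1·4 + 1) = 24/5; p² − 23·q² = 576 − 575 = 1.
  The first convergent with p² − 23·q² = 1 gives the fundamental solution (x₁, y₁) = (24, 5).
Step 2: Apply the recurrence (x_{n+1}, y_{n+1}) = (x₁x_n + 23y₁y_n, x₁y_n + y₁x_n) repeatedly.
  From (x_1, y_1) = (24, 5): x_2 = 24·24 + 23·5·5 = 1151; y_2 = 24·5 + 5·24 = 240.
  From (x_2, y_2) = (1151, 240): x_3 = 24·1151 + 23·5·240 = 55224; y_3 = 24·240 + 5·1151 = 11515.
  From (x_3, y_3) = (55224, 11515): x_4 = 24·55224 + 23·5·11515 = 2649601; y_4 = 24·11515 + 5·55224 = 552480.
  From (x_4, y_4) = (2649601, 552480): x_5 = 24·2649601 + 23·5·552480 = 127125624; y_5 = 24·552480 + 5·2649601 = 26507525.
Step 3: Verify x_5² - 23·y_5² = 16160924277389376 - 16160924277389375 = 1 (should be 1). ✓

(x_1, y_1) = (24, 5); (x_5, y_5) = (127125624, 26507525).


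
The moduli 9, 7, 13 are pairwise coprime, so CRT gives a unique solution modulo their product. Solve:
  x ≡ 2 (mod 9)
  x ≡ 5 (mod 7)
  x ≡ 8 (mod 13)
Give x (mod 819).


Moduli 9, 7, 13 are pairwise coprime; by CRT there is a unique solution modulo M = 9 · 7 · 13 = 819.
Solve pairwise, accumulating the modulus:
  Start with x ≡ 2 (mod 9).
  Combine with x ≡ 5 (mod 7): since gcd(9, 7) = 1, we get a unique residue mod 63.
    Write x = 2 + 9·t and substitute into x ≡ 5 (mod 7): 9·t ≡ 5 − 2 = 3 (mod 7).
    Reduce coefficients mod 7: 2·t ≡ 3 (mod 7).
    The inverse of 2 mod 7 is 4 (since 2·4 = 8 = 1·7 + 1), so t ≡ 4·3 = 12 ≡ 5 (mod 7).
    Then x = 2 + 9·5 = 47, valid modulo lcm(9, 7) = 63: x ≡ 47 (mod 63).
  Combine with x ≡ 8 (mod 13): since gcd(63, 13) = 1, we get a unique residue mod 819.
    Write x = 47 + 63·t and substitute into x ≡ 8 (mod 13): 63·t ≡ 8 − 47 = -39 (mod 13).
    Reduce coefficients mod 13: 11·t ≡ 0 (mod 13).
    The inverse of 11 mod 13 is 6 (since 11·6 = 66 = 5·13 + 1), so t ≡ 6·0 = 0 ≡ 0 (mod 13).
    Then x = 47 + 63·0 = 47, valid modulo lcm(63, 13) = 819: x ≡ 47 (mod 819).
Verify: 47 mod 9 = 2 ✓, 47 mod 7 = 5 ✓, 47 mod 13 = 8 ✓.

x ≡ 47 (mod 819).


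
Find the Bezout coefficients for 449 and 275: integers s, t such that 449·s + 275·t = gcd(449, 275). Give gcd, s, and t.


Euclidean algorithm on (449, 275) — divide until remainder is 0:
  449 = 1 · 275 + 174
  275 = 1 · 174 + 101
  174 = 1 · 101 + 73
  101 = 1 · 73 + 28
  73 = 2 · 28 + 17
  28 = 1 · 17 + 11
  17 = 1 · 11 + 6
  11 = 1 · 6 + 5
  6 = 1 · 5 + 1
  5 = 5 · 1 + 0
gcd(449, 275) = 1.
Track Bezout coefficients alongside the remainders: start with r₀ = 449 = a·1 + b·0 (s = 1, t = 0) and r₁ = 275 = a·0 + b·1 (s = 0, t = 1); each new remainder r_{k+1} = r_{k-1} − q_k·r_k inherits s_{k+1} = s_{k-1} − q_k·s_k, t_{k+1} = t_{k-1} − q_k·t_k, so r_k = a·s_k + b·t_k at every step:
  q = 1: r = 174, s = 1 − 1·0 = 1, t = 0 − 1·1 = -1  (check: 449·1 + 275·(-1) = 174)
  q = 1: r = 101, s = 0 − 1·1 = -1, t = 1 − 1·(-1) = 2  (check: 449·(-1) + 275·2 = 101)
  q = 1: r = 73, s = 1 − 1·(-1) = 2, t = -1 − 1·2 = -3  (check: 449·2 + 275·(-3) = 73)
  q = 1: r = 28, s = -1 − 1·2 = -3, t = 2 − 1·(-3) = 5  (check: 449·(-3) + 275·5 = 28)
  q = 2: r = 17, s = 2 − 2·(-3) = 8, t = -3 − 2·5 = -13  (check: 449·8 + 275·(-13) = 17)
  q = 1: r = 11, s = -3 − 1·8 = -11, t = 5 − 1·(-13) = 18  (check: 449·(-11) + 275·18 = 11)
  q = 1: r = 6, s = 8 − 1·(-11) = 19, t = -13 − 1·18 = -31  (check: 449·19 + 275·(-31) = 6)
  q = 1: r = 5, s = -11 − 1·19 = -30, t = 18 − 1·(-31) = 49  (check: 449·(-30) + 275·49 = 5)
  q = 1: r = 1, s = 19 − 1·(-30) = 49, t = -31 − 1·49 = -80  (check: 449·49 + 275·(-80) = 1)
The row with r = 1 (the gcd) gives the Bezout coefficients s = 49, t = -80.
Result: 449 · (49) + 275 · (-80) = 1.

gcd(449, 275) = 1; s = 49, t = -80 (check: 449·49 + 275·(-80) = 1).


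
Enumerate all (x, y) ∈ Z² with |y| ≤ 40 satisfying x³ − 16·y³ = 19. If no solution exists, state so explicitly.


The equation is x³ - 16y³ = 19. For fixed y, x³ = 16·y³ + 19, so a solution requires the RHS to be a perfect cube.
Strategy: iterate y from -40 to 40, compute RHS = 16·y³ + 19, and check whether it is a (positive or negative) perfect cube.
Check small values of y:
  y = 0: RHS = 19 is not a perfect cube.
  y = 1: RHS = 35 is not a perfect cube.
  y = -1: RHS = 3 is not a perfect cube.
  y = 2: RHS = 147 is not a perfect cube.
  y = -2: RHS = -109 is not a perfect cube.
  y = 3: RHS = 451 is not a perfect cube.
  y = -3: RHS = -413 is not a perfect cube.
Continuing the search up to |y| = 40 finds no solutions either.
No (x, y) in the scanned range satisfies the equation.

No integer solutions with |y| ≤ 40.


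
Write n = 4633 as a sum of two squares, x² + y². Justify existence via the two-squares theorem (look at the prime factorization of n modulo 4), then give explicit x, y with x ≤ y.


Step 1: Factor n = 4633 = 41 · 113.
Step 2: Check the mod-4 condition on each prime factor: 41 ≡ 1 (mod 4), exponent 1; 113 ≡ 1 (mod 4), exponent 1.
All primes ≡ 3 (mod 4) appear to even exponent (or don't appear), so by the two-squares theorem n IS expressible as a sum of two squares.
Step 3: Build a representation. Here n = 41 · 113 is a product of primes ≡ 1 (mod 4). Each prime p ≡ 1 (mod 4) is itself a sum of two squares; find a² by testing p − a² for a perfect square:
  41: 41 − 1² = 40, 41 − 2² = 37, 41 − 3² = 32, 41 − 4² = 25 = 5² ⇒ 41 = 4² + 5².
  113: 113 − 1² = 112, 113 − 2² = 109, 113 − 3² = 104, 113 − 4² = 97, 113 − 5² = 88, 113 − 6² = 77, 113 − 7² = 64 = 8² ⇒ 113 = 7² + 8².
  Combine using the Brahmagupta–Fibonacci identity (a² + b²)(c² + d²) = (ac − bd)² + (ad + bc)² = (ac + bd)² + (ad − bc)²:
  41 · 113 = 4633: from (4² + 5²)(7² + 8²), take (4·7 − 5·8, 4·8 + 5·7) = (28 − 40, 32 + 35) = (-12, 67); dropping signs (only squares matter) gives (12, 67); check 12² + 67² = 144 + 4489 = 4633 ✓.
Step 4: Order so x ≤ y and verify: 12² + 67² = 144 + 4489 = 4633 = n. ✓

n = 4633 = 12² + 67² (one valid representation with x ≤ y).


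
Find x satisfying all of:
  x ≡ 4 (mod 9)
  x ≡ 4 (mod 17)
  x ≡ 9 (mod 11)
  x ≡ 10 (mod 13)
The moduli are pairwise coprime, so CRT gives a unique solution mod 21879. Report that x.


Product of moduli M = 9 · 17 · 11 · 13 = 21879.
Merge one congruence at a time:
  Start: x ≡ 4 (mod 9).
  Combine with x ≡ 4 (mod 17); new modulus lcm = 153.
    Write x = 4 + 9·t and substitute into x ≡ 4 (mod 17): 9·t ≡ 4 − 4 = 0 (mod 17).
    The inverse of 9 mod 17 is 2 (since 9·2 = 18 = 1·17 + 1), so t ≡ 2·0 = 0 ≡ 0 (mod 17).
    Then x = 4 + 9·0 = 4, valid modulo lcm(9, 17) = 153: x ≡ 4 (mod 153).
  Combine with x ≡ 9 (mod 11); new modulus lcm = 1683.
    Write x = 4 + 153·t and substitute into x ≡ 9 (mod 11): 153·t ≡ 9 − 4 = 5 (mod 11).
    Reduce coefficients mod 11: 10·t ≡ 5 (mod 11).
    The inverse of 10 mod 11 is 10 (since 10·10 = 100 = 9·11 + 1), so t ≡ 10·5 = 50 ≡ 6 (mod 11).
    Then x = 4 + 153·6 = 922, valid modulo lcm(153, 11) = 1683: x ≡ 922 (mod 1683).
  Combine with x ≡ 10 (mod 13); new modulus lcm = 21879.
    Write x = 922 + 1683·t and substitute into x ≡ 10 (mod 13): 1683·t ≡ 10 − 922 = -912 (mod 13).
    Reduce coefficients mod 13: 6·t ≡ 11 (mod 13).
    The inverse of 6 mod 13 is 11 (since 6·11 = 66 = 5·13 + 1), so t ≡ 11·11 = 121 ≡ 4 (mod 13).
    Then x = 922 + 1683·4 = 7654, valid modulo lcm(1683, 13) = 21879: x ≡ 7654 (mod 21879).
Verify against each original: 7654 mod 9 = 4, 7654 mod 17 = 4, 7654 mod 11 = 9, 7654 mod 13 = 10.

x ≡ 7654 (mod 21879).


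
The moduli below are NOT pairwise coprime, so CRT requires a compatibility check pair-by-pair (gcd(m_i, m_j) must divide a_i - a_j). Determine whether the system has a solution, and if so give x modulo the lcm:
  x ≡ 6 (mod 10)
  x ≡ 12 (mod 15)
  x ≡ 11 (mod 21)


Moduli 10, 15, 21 are not pairwise coprime, so CRT works modulo lcm(m_i) when all pairwise compatibility conditions hold.
Pairwise compatibility: gcd(m_i, m_j) must divide a_i - a_j for every pair.
Merge one congruence at a time:
  Start: x ≡ 6 (mod 10).
  Combine with x ≡ 12 (mod 15): gcd(10, 15) = 5, and 12 - 6 = 6 is NOT divisible by 5.
    ⇒ system is inconsistent (no integer solution).

No solution (the system is inconsistent).


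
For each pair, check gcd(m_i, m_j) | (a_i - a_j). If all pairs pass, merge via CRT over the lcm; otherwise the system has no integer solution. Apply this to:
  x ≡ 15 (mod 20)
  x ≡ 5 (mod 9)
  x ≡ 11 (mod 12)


Moduli 20, 9, 12 are not pairwise coprime, so CRT works modulo lcm(m_i) when all pairwise compatibility conditions hold.
Pairwise compatibility: gcd(m_i, m_j) must divide a_i - a_j for every pair.
Merge one congruence at a time:
  Start: x ≡ 15 (mod 20).
  Combine with x ≡ 5 (mod 9): gcd(20, 9) = 1; 5 - 15 = -10, which IS divisible by 1, so compatible.
    Write x = 15 + 20·t and substitute into x ≡ 5 (mod 9): 20·t ≡ 5 − 15 = -10 (mod 9).
    Reduce coefficients mod 9: 2·t ≡ 8 (mod 9).
    The inverse of 2 mod 9 is 5 (since 2·5 = 10 = 1·9 + 1), so t ≡ 5·8 = 40 ≡ 4 (mod 9).
    Then x = 15 + 20·4 = 95, valid modulo lcm(20, 9) = 180: x ≡ 95 (mod 180).
  Combine with x ≡ 11 (mod 12): gcd(180, 12) = 12; 11 - 95 = -84, which IS divisible by 12, so compatible.
    Write x = 95 + 180·t and substitute into x ≡ 11 (mod 12): 180·t ≡ 11 − 95 = -84 (mod 12).
    Divide the congruence (and modulus) by g = 12: 15·t ≡ -7 (mod 1).
    Modulo 1 every t works; take t = 0.
    Then x = 95 + 180·0 = 95, valid modulo lcm(180, 12) = 180: x ≡ 95 (mod 180).
Verify: 95 mod 20 = 15, 95 mod 9 = 5, 95 mod 12 = 11.

x ≡ 95 (mod 180).


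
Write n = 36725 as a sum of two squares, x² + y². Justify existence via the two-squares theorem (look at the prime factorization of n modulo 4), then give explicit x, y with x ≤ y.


Step 1: Factor n = 36725 = 5^2 · 13 · 113.
Step 2: Check the mod-4 condition on each prime factor: 5 ≡ 1 (mod 4), exponent 2; 13 ≡ 1 (mod 4), exponent 1; 113 ≡ 1 (mod 4), exponent 1.
All primes ≡ 3 (mod 4) appear to even exponent (or don't appear), so by the two-squares theorem n IS expressible as a sum of two squares.
Step 3: Build a representation. Group n = k² · m with k = 5 and m = 13 · 113 = 1469 (a product of primes ≡ 1 (mod 4)); a representation of m scales to one of n via (k·x)² + (k·y)² = k²(x² + y²). Each prime p ≡ 1 (mod 4) is itself a sum of two squares; find a² by testing p − a² for a perfect square:
  13: 13 − 1² = 12, 13 − 2² = 9 = 3² ⇒ 13 = 2² + 3².
  113: 113 − 1² = 112, 113 − 2² = 109, 113 − 3² = 104, 113 − 4² = 97, 113 − 5² = 88, 113 − 6² = 77, 113 − 7² = 64 = 8² ⇒ 113 = 7² + 8².
  Combine using the Brahmagupta–Fibonacci identity (a² + b²)(c² + d²) = (ac − bd)² + (ad + bc)² = (ac + bd)² + (ad − bc)²:
  13 · 113 = 1469: from (2² + 3²)(7² + 8²), take (2·7 − 3·8, 2·8 + 3·7) = (14 − 24, 16 + 21) = (-10, 37); dropping signs (only squares matter) gives (10, 37); check 10² + 37² = 100 + 1369 = 1469 ✓.
  Scale by k = 5: (5·10, 5·37) = (50, 185).
Step 4: Order so x ≤ y and verify: 50² + 185² = 2500 + 34225 = 36725 = n. ✓

n = 36725 = 50² + 185² (one valid representation with x ≤ y).


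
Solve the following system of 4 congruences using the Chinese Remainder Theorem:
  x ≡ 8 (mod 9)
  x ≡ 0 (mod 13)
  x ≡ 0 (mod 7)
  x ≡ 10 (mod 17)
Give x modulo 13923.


Product of moduli M = 9 · 13 · 7 · 17 = 13923.
Merge one congruence at a time:
  Start: x ≡ 8 (mod 9).
  Combine with x ≡ 0 (mod 13); new modulus lcm = 117.
    Write x = 8 + 9·t and substitute into x ≡ 0 (mod 13): 9·t ≡ 0 − 8 = -8 (mod 13).
    Reduce coefficients mod 13: 9·t ≡ 5 (mod 13).
    The inverse of 9 mod 13 is 3 (since 9·3 = 27 = 2·13 + 1), so t ≡ 3·5 = 15 ≡ 2 (mod 13).
    Then x = 8 + 9·2 = 26, valid modulo lcm(9, 13) = 117: x ≡ 26 (mod 117).
  Combine with x ≡ 0 (mod 7); new modulus lcm = 819.
    Write x = 26 + 117·t and substitute into x ≡ 0 (mod 7): 117·t ≡ 0 − 26 = -26 (mod 7).
    Reduce coefficients mod 7: 5·t ≡ 2 (mod 7).
    The inverse of 5 mod 7 is 3 (since 5·3 = 15 = 2·7 + 1), so t ≡ 3·2 = 6 ≡ 6 (mod 7).
    Then x = 26 + 117·6 = 728, valid modulo lcm(117, 7) = 819: x ≡ 728 (mod 819).
  Combine with x ≡ 10 (mod 17); new modulus lcm = 13923.
    Write x = 728 + 819·t and substitute into x ≡ 10 (mod 17): 819·t ≡ 10 − 728 = -718 (mod 17).
    Reduce coefficients mod 17: 3·t ≡ 13 (mod 17).
    The inverse of 3 mod 17 is 6 (since 3·6 = 18 = 1·17 + 1), so t ≡ 6·13 = 78 ≡ 10 (mod 17).
    Then x = 728 + 819·10 = 8918, valid modulo lcm(819, 17) = 13923: x ≡ 8918 (mod 13923).
Verify against each original: 8918 mod 9 = 8, 8918 mod 13 = 0, 8918 mod 7 = 0, 8918 mod 17 = 10.

x ≡ 8918 (mod 13923).


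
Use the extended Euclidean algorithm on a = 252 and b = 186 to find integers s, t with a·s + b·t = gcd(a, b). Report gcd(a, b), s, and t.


Euclidean algorithm on (252, 186) — divide until remainder is 0:
  252 = 1 · 186 + 66
  186 = 2 · 66 + 54
  66 = 1 · 54 + 12
  54 = 4 · 12 + 6
  12 = 2 · 6 + 0
gcd(252, 186) = 6.
Track Bezout coefficients alongside the remainders: start with r₀ = 252 = a·1 + b·0 (s = 1, t = 0) and r₁ = 186 = a·0 + b·1 (s = 0, t = 1); each new remainder r_{k+1} = r_{k-1} − q_k·r_k inherits s_{k+1} = s_{k-1} − q_k·s_k, t_{k+1} = t_{k-1} − q_k·t_k, so r_k = a·s_k + b·t_k at every step:
  q = 1: r = 66, s = 1 − 1·0 = 1, t = 0 − 1·1 = -1  (check: 252·1 + 186·(-1) = 66)
  q = 2: r = 54, s = 0 − 2·1 = -2, t = 1 − 2·(-1) = 3  (check: 252·(-2) + 186·3 = 54)
  q = 1: r = 12, s = 1 − 1·(-2) = 3, t = -1 − 1·3 = -4  (check: 252·3 + 186·(-4) = 12)
  q = 4: r = 6, s = -2 − 4·3 = -14, t = 3 − 4·(-4) = 19  (check: 252·(-14) + 186·19 = 6)
The row with r = 6 (the gcd) gives the Bezout coefficients s = -14, t = 19.
Result: 252 · (-14) + 186 · (19) = 6.

gcd(252, 186) = 6; s = -14, t = 19 (check: 252·(-14) + 186·19 = 6).


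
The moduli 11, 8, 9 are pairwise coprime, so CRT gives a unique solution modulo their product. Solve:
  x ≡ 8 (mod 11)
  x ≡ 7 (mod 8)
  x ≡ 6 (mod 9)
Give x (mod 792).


Moduli 11, 8, 9 are pairwise coprime; by CRT there is a unique solution modulo M = 11 · 8 · 9 = 792.
Solve pairwise, accumulating the modulus:
  Start with x ≡ 8 (mod 11).
  Combine with x ≡ 7 (mod 8): since gcd(11, 8) = 1, we get a unique residue mod 88.
    Write x = 8 + 11·t and substitute into x ≡ 7 (mod 8): 11·t ≡ 7 − 8 = -1 (mod 8).
    Reduce coefficients mod 8: 3·t ≡ 7 (mod 8).
    The inverse of 3 mod 8 is 3 (since 3·3 = 9 = 1·8 + 1), so t ≡ 3·7 = 21 ≡ 5 (mod 8).
    Then x = 8 + 11·5 = 63, valid modulo lcm(11, 8) = 88: x ≡ 63 (mod 88).
  Combine with x ≡ 6 (mod 9): since gcd(88, 9) = 1, we get a unique residue mod 792.
    Write x = 63 + 88·t and substitute into x ≡ 6 (mod 9): 88·t ≡ 6 − 63 = -57 (mod 9).
    Reduce coefficients mod 9: 7·t ≡ 6 (mod 9).
    The inverse of 7 mod 9 is 4 (since 7·4 = 28 = 3·9 + 1), so t ≡ 4·6 = 24 ≡ 6 (mod 9).
    Then x = 63 + 88·6 = 591, valid modulo lcm(88, 9) = 792: x ≡ 591 (mod 792).
Verify: 591 mod 11 = 8 ✓, 591 mod 8 = 7 ✓, 591 mod 9 = 6 ✓.

x ≡ 591 (mod 792).


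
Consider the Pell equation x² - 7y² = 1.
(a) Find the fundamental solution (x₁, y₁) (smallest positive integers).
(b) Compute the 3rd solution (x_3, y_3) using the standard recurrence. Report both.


Step 1: Find the fundamental solution (x₁, y₁) of x² - 7y² = 1.
  Expand √7 as a continued fraction. a₀ = ⌊√7⌋ = 2; iterate m_{k+1} = d_k·a_k − m_k, d_{k+1} = (7 − m_{k+1}²)/d_k, a_{k+1} = ⌊(a₀ + m_{k+1})/d_{k+1}⌋ (starting m₀ = 0, d₀ = 1), with convergents p_k = a_k·p_{k-1} + p_{k-2}, q_k = a_k·q_{k-1} + q_{k-2} (p₋₁ = 1, q₋₁ = 0):
  k = 0: a₀ = 2; p₀/q₀ = 2/1; p₀² − 7·q₀² = 4 − 7 = -3.
  k = 1: m = 2, d = 3, a = ⌊(2 + 2)/3⌋ = 1; p/q = (1·2 + 1)/(1·1 + 0) = 3/1; p² − 7·q² = 9 − 7 = 2.
  k = 2: m = 1, d = 2, a = ⌊(2 + 1)/2⌋ = 1; p/q = (1·3 + 2)/(1·1 + 1) = 5/2; p² − 7·q² = 25 − 28 = -3.
  k = 3: m = 1, d = 3, a = ⌊(2 + 1)/3⌋ = 1; p/q = (1·5 + 3)/(1·2 + 1) = 8/3; p² − 7·q² = 64 − 63 = 1.
  The first convergent with p² − 7·q² = 1 gives the fundamental solution (x₁, y₁) = (8, 3).
Step 2: Apply the recurrence (x_{n+1}, y_{n+1}) = (x₁x_n + 7y₁y_n, x₁y_n + y₁x_n) repeatedly.
  From (x_1, y_1) = (8, 3): x_2 = 8·8 + 7·3·3 = 127; y_2 = 8·3 + 3·8 = 48.
  From (x_2, y_2) = (127, 48): x_3 = 8·127 + 7·3·48 = 2024; y_3 = 8·48 + 3·127 = 765.
Step 3: Verify x_3² - 7·y_3² = 4096576 - 4096575 = 1 (should be 1). ✓

(x_1, y_1) = (8, 3); (x_3, y_3) = (2024, 765).


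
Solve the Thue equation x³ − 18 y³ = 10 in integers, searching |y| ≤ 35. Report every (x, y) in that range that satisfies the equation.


The equation is x³ - 18y³ = 10. For fixed y, x³ = 18·y³ + 10, so a solution requires the RHS to be a perfect cube.
Strategy: iterate y from -35 to 35, compute RHS = 18·y³ + 10, and check whether it is a (positive or negative) perfect cube.
Check small values of y:
  y = 0: RHS = 10 is not a perfect cube.
  y = 1: RHS = 28 is not a perfect cube.
  y = -1: RHS = -8 = (-2)³ ⇒ x = -2 works.
  y = 2: RHS = 154 is not a perfect cube.
  y = -2: RHS = -134 is not a perfect cube.
  y = 3: RHS = 496 is not a perfect cube.
  y = -3: RHS = -476 is not a perfect cube.
Continuing the search up to |y| = 35 finds no further solutions beyond those listed.
Collected solutions: (-2, -1).

Solutions (with |y| ≤ 35): (-2, -1).


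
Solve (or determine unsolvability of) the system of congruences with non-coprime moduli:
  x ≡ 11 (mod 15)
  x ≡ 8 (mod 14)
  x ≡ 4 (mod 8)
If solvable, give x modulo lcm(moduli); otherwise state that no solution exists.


Moduli 15, 14, 8 are not pairwise coprime, so CRT works modulo lcm(m_i) when all pairwise compatibility conditions hold.
Pairwise compatibility: gcd(m_i, m_j) must divide a_i - a_j for every pair.
Merge one congruence at a time:
  Start: x ≡ 11 (mod 15).
  Combine with x ≡ 8 (mod 14): gcd(15, 14) = 1; 8 - 11 = -3, which IS divisible by 1, so compatible.
    Write x = 11 + 15·t and substitute into x ≡ 8 (mod 14): 15·t ≡ 8 − 11 = -3 (mod 14).
    Reduce coefficients mod 14: 1·t ≡ 11 (mod 14).
    So t ≡ 11 (mod 14).
    Then x = 11 + 15·11 = 176, valid modulo lcm(15, 14) = 210: x ≡ 176 (mod 210).
  Combine with x ≡ 4 (mod 8): gcd(210, 8) = 2; 4 - 176 = -172, which IS divisible by 2, so compatible.
    Write x = 176 + 210·t and substitute into x ≡ 4 (mod 8): 210·t ≡ 4 − 176 = -172 (mod 8).
    Divide the congruence (and modulus) by g = 2: 105·t ≡ -86 (mod 4).
    Reduce coefficients mod 4: 1·t ≡ 2 (mod 4).
    So t ≡ 2 (mod 4).
    Then x = 176 + 210·2 = 596, valid modulo lcm(210, 8) = 840: x ≡ 596 (mod 840).
Verify: 596 mod 15 = 11, 596 mod 14 = 8, 596 mod 8 = 4.

x ≡ 596 (mod 840).


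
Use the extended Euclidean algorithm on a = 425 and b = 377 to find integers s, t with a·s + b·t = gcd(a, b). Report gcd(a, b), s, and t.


Euclidean algorithm on (425, 377) — divide until remainder is 0:
  425 = 1 · 377 + 48
  377 = 7 · 48 + 41
  48 = 1 · 41 + 7
  41 = 5 · 7 + 6
  7 = 1 · 6 + 1
  6 = 6 · 1 + 0
gcd(425, 377) = 1.
Track Bezout coefficients alongside the remainders: start with r₀ = 425 = a·1 + b·0 (s = 1, t = 0) and r₁ = 377 = a·0 + b·1 (s = 0, t = 1); each new remainder r_{k+1} = r_{k-1} − q_k·r_k inherits s_{k+1} = s_{k-1} − q_k·s_k, t_{k+1} = t_{k-1} − q_k·t_k, so r_k = a·s_k + b·t_k at every step:
  q = 1: r = 48, s = 1 − 1·0 = 1, t = 0 − 1·1 = -1  (check: 425·1 + 377·(-1) = 48)
  q = 7: r = 41, s = 0 − 7·1 = -7, t = 1 − 7·(-1) = 8  (check: 425·(-7) + 377·8 = 41)
  q = 1: r = 7, s = 1 − 1·(-7) = 8, t = -1 − 1·8 = -9  (check: 425·8 + 377·(-9) = 7)
  q = 5: r = 6, s = -7 − 5·8 = -47, t = 8 − 5·(-9) = 53  (check: 425·(-47) + 377·53 = 6)
  q = 1: r = 1, s = 8 − 1·(-47) = 55, t = -9 − 1·53 = -62  (check: 425·55 + 377·(-62) = 1)
The row with r = 1 (the gcd) gives the Bezout coefficients s = 55, t = -62.
Result: 425 · (55) + 377 · (-62) = 1.

gcd(425, 377) = 1; s = 55, t = -62 (check: 425·55 + 377·(-62) = 1).


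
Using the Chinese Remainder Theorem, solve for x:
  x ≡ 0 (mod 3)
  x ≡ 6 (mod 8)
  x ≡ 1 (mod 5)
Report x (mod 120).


Moduli 3, 8, 5 are pairwise coprime; by CRT there is a unique solution modulo M = 3 · 8 · 5 = 120.
Solve pairwise, accumulating the modulus:
  Start with x ≡ 0 (mod 3).
  Combine with x ≡ 6 (mod 8): since gcd(3, 8) = 1, we get a unique residue mod 24.
    Write x = 0 + 3·t and substitute into x ≡ 6 (mod 8): 3·t ≡ 6 − 0 = 6 (mod 8).
    The inverse of 3 mod 8 is 3 (since 3·3 = 9 = 1·8 + 1), so t ≡ 3·6 = 18 ≡ 2 (mod 8).
    Then x = 0 + 3·2 = 6, valid modulo lcm(3, 8) = 24: x ≡ 6 (mod 24).
  Combine with x ≡ 1 (mod 5): since gcd(24, 5) = 1, we get a unique residue mod 120.
    Write x = 6 + 24·t and substitute into x ≡ 1 (mod 5): 24·t ≡ 1 − 6 = -5 (mod 5).
    Reduce coefficients mod 5: 4·t ≡ 0 (mod 5).
    The inverse of 4 mod 5 is 4 (since 4·4 = 16 = 3·5 + 1), so t ≡ 4·0 = 0 ≡ 0 (mod 5).
    Then x = 6 + 24·0 = 6, valid modulo lcm(24, 5) = 120: x ≡ 6 (mod 120).
Verify: 6 mod 3 = 0 ✓, 6 mod 8 = 6 ✓, 6 mod 5 = 1 ✓.

x ≡ 6 (mod 120).


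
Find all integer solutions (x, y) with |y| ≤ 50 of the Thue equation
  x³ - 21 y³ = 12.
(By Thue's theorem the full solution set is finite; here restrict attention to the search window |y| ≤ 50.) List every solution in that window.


The equation is x³ - 21y³ = 12. For fixed y, x³ = 21·y³ + 12, so a solution requires the RHS to be a perfect cube.
Strategy: iterate y from -50 to 50, compute RHS = 21·y³ + 12, and check whether it is a (positive or negative) perfect cube.
Check small values of y:
  y = 0: RHS = 12 is not a perfect cube.
  y = 1: RHS = 33 is not a perfect cube.
  y = -1: RHS = -9 is not a perfect cube.
  y = 2: RHS = 180 is not a perfect cube.
  y = -2: RHS = -156 is not a perfect cube.
  y = 3: RHS = 579 is not a perfect cube.
  y = -3: RHS = -555 is not a perfect cube.
Continuing the search up to |y| = 50 finds no solutions either.
No (x, y) in the scanned range satisfies the equation.

No integer solutions with |y| ≤ 50.


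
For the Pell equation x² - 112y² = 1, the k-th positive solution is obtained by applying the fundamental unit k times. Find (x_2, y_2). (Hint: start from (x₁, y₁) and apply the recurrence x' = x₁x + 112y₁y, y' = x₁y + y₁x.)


Step 1: Find the fundamental solution (x₁, y₁) of x² - 112y² = 1.
  Expand √112 as a continued fraction. a₀ = ⌊√112⌋ = 10; iterate m_{k+1} = d_k·a_k − m_k, d_{k+1} = (112 − m_{k+1}²)/d_k, a_{k+1} = ⌊(a₀ + m_{k+1})/d_{k+1}⌋ (starting m₀ = 0, d₀ = 1), with convergents p_k = a_k·p_{k-1} + p_{k-2}, q_k = a_k·q_{k-1} + q_{k-2} (p₋₁ = 1, q₋₁ = 0):
  k = 0: a₀ = 10; p₀/q₀ = 10/1; p₀² − 112·q₀² = 100 − 112 = -12.
  k = 1: m = 10, d = 12, a = ⌊(10 + 10)/12⌋ = 1; p/q = (1·10 + 1)/(1·1 + 0) = 11/1; p² − 112·q² = 121 − 112 = 9.
  k = 2: m = 2, d = 9, a = ⌊(10 + 2)/9⌋ = 1; p/q = (1·11 + 10)/(1·1 + 1) = 21/2; p² − 112·q² = 441 − 448 = -7.
  k = 3: m = 7, d = 7, a = ⌊(10 + 7)/7⌋ = 2; p/q = (2·21 + 11)/(2·2 + 1) = 53/5; p² − 112·q² = 2809 − 2800 = 9.
  k = 4: m = 7, d = 9, a = ⌊(10 + 7)/9⌋ = 1; p/q = (1·53 + 21)/(1·5 + 2) = 74/7; p² − 112·q² = 5476 − 5488 = -12.
  k = 5: m = 2, d = 12, a = ⌊(10 + 2)/12⌋ = 1; p/q = (1·74 + 53)/(1·7 + 5) = 127/12; p² − 112·q² = 16129 − 16128 = 1.
  The first convergent with p² − 112·q² = 1 gives the fundamental solution (x₁, y₁) = (127, 12).
Step 2: Apply the recurrence (x_{n+1}, y_{n+1}) = (x₁x_n + 112y₁y_n, x₁y_n + y₁x_n) repeatedly.
  From (x_1, y_1) = (127, 12): x_2 = 127·127 + 112·12·12 = 32257; y_2 = 127·12 + 12·127 = 3048.
Step 3: Verify x_2² - 112·y_2² = 1040514049 - 1040514048 = 1 (should be 1). ✓

(x_1, y_1) = (127, 12); (x_2, y_2) = (32257, 3048).


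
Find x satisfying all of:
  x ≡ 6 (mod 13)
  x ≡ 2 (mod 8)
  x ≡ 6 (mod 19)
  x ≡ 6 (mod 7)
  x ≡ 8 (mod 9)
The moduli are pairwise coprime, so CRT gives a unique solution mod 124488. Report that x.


Product of moduli M = 13 · 8 · 19 · 7 · 9 = 124488.
Merge one congruence at a time:
  Start: x ≡ 6 (mod 13).
  Combine with x ≡ 2 (mod 8); new modulus lcm = 104.
    Write x = 6 + 13·t and substitute into x ≡ 2 (mod 8): 13·t ≡ 2 − 6 = -4 (mod 8).
    Reduce coefficients mod 8: 5·t ≡ 4 (mod 8).
    The inverse of 5 mod 8 is 5 (since 5·5 = 25 = 3·8 + 1), so t ≡ 5·4 = 20 ≡ 4 (mod 8).
    Then x = 6 + 13·4 = 58, valid modulo lcm(13, 8) = 104: x ≡ 58 (mod 104).
  Combine with x ≡ 6 (mod 19); new modulus lcm = 1976.
    Write x = 58 + 104·t and substitute into x ≡ 6 (mod 19): 104·t ≡ 6 − 58 = -52 (mod 19).
    Reduce coefficients mod 19: 9·t ≡ 5 (mod 19).
    The inverse of 9 mod 19 is 17 (since 9·17 = 153 = 8·19 + 1), so t ≡ 17·5 = 85 ≡ 9 (mod 19).
    Then x = 58 + 104·9 = 994, valid modulo lcm(104, 19) = 1976: x ≡ 994 (mod 1976).
  Combine with x ≡ 6 (mod 7); new modulus lcm = 13832.
    Write x = 994 + 1976·t and substitute into x ≡ 6 (mod 7): 1976·t ≡ 6 − 994 = -988 (mod 7).
    Reduce coefficients mod 7: 2·t ≡ 6 (mod 7).
    The inverse of 2 mod 7 is 4 (since 2·4 = 8 = 1·7 + 1), so t ≡ 4·6 = 24 ≡ 3 (mod 7).
    Then x = 994 + 1976·3 = 6922, valid modulo lcm(1976, 7) = 13832: x ≡ 6922 (mod 13832).
  Combine with x ≡ 8 (mod 9); new modulus lcm = 124488.
    Write x = 6922 + 13832·t and substitute into x ≡ 8 (mod 9): 13832·t ≡ 8 − 6922 = -6914 (mod 9).
    Reduce coefficients mod 9: 8·t ≡ 7 (mod 9).
    The inverse of 8 mod 9 is 8 (since 8·8 = 64 = 7·9 + 1), so t ≡ 8·7 = 56 ≡ 2 (mod 9).
    Then x = 6922 + 13832·2 = 34586, valid modulo lcm(13832, 9) = 124488: x ≡ 34586 (mod 124488).
Verify against each original: 34586 mod 13 = 6, 34586 mod 8 = 2, 34586 mod 19 = 6, 34586 mod 7 = 6, 34586 mod 9 = 8.

x ≡ 34586 (mod 124488).


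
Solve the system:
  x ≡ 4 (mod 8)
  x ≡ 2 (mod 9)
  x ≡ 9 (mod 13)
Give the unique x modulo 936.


Moduli 8, 9, 13 are pairwise coprime; by CRT there is a unique solution modulo M = 8 · 9 · 13 = 936.
Solve pairwise, accumulating the modulus:
  Start with x ≡ 4 (mod 8).
  Combine with x ≡ 2 (mod 9): since gcd(8, 9) = 1, we get a unique residue mod 72.
    Write x = 4 + 8·t and substitute into x ≡ 2 (mod 9): 8·t ≡ 2 − 4 = -2 (mod 9).
    Reduce coefficients mod 9: 8·t ≡ 7 (mod 9).
    The inverse of 8 mod 9 is 8 (since 8·8 = 64 = 7·9 + 1), so t ≡ 8·7 = 56 ≡ 2 (mod 9).
    Then x = 4 + 8·2 = 20, valid modulo lcm(8, 9) = 72: x ≡ 20 (mod 72).
  Combine with x ≡ 9 (mod 13): since gcd(72, 13) = 1, we get a unique residue mod 936.
    Write x = 20 + 72·t and substitute into x ≡ 9 (mod 13): 72·t ≡ 9 − 20 = -11 (mod 13).
    Reduce coefficients mod 13: 7·t ≡ 2 (mod 13).
    The inverse of 7 mod 13 is 2 (since 7·2 = 14 = 1·13 + 1), so t ≡ 2·2 = 4 ≡ 4 (mod 13).
    Then x = 20 + 72·4 = 308, valid modulo lcm(72, 13) = 936: x ≡ 308 (mod 936).
Verify: 308 mod 8 = 4 ✓, 308 mod 9 = 2 ✓, 308 mod 13 = 9 ✓.

x ≡ 308 (mod 936).


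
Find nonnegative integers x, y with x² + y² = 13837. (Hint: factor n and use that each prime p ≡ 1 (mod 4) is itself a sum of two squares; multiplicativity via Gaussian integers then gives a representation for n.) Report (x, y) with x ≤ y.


Step 1: Factor n = 13837 = 101 · 137.
Step 2: Check the mod-4 condition on each prime factor: 101 ≡ 1 (mod 4), exponent 1; 137 ≡ 1 (mod 4), exponent 1.
All primes ≡ 3 (mod 4) appear to even exponent (or don't appear), so by the two-squares theorem n IS expressible as a sum of two squares.
Step 3: Build a representation. Here n = 101 · 137 is a product of primes ≡ 1 (mod 4). Each prime p ≡ 1 (mod 4) is itself a sum of two squares; find a² by testing p − a² for a perfect square:
  101: 101 − 1² = 100 = 10² ⇒ 101 = 1² + 10².
  137: 137 − 1² = 136, 137 − 2² = 133, 137 − 3² = 128, 137 − 4² = 121 = 11² ⇒ 137 = 4² + 11².
  Combine using the Brahmagupta–Fibonacci identity (a² + b²)(c² + d²) = (ac − bd)² + (ad + bc)² = (ac + bd)² + (ad − bc)²:
  101 · 137 = 13837: from (1² + 10²)(4² + 11²), take (1·4 − 10·11, 1·11 + 10·4) = (4 − 110, 11 + 40) = (-106, 51); dropping signs (only squares matter) gives (106, 51); check 106² + 51² = 11236 + 2601 = 13837 ✓.
Step 4: Order so x ≤ y and verify: 51² + 106² = 2601 + 11236 = 13837 = n. ✓

n = 13837 = 51² + 106² (one valid representation with x ≤ y).


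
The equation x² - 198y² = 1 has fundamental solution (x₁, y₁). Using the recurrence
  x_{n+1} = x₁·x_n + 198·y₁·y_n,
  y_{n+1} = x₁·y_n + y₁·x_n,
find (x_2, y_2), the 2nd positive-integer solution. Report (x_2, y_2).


Step 1: Find the fundamental solution (x₁, y₁) of x² - 198y² = 1.
  Expand √198 as a continued fraction. a₀ = ⌊√198⌋ = 14; iterate m_{k+1} = d_k·a_k − m_k, d_{k+1} = (198 − m_{k+1}²)/d_k, a_{k+1} = ⌊(a₀ + m_{k+1})/d_{k+1}⌋ (starting m₀ = 0, d₀ = 1), with convergents p_k = a_k·p_{k-1} + p_{k-2}, q_k = a_k·q_{k-1} + q_{k-2} (p₋₁ = 1, q₋₁ = 0):
  k = 0: a₀ = 14; p₀/q₀ = 14/1; p₀² − 198·q₀² = 196 − 198 = -2.
  k = 1: m = 14, d = 2, a = ⌊(14 + 14)/2⌋ = 14; p/q = (14·14 + 1)/(14·1 + 0) = 197/14; p² − 198·q² = 38809 − 38808 = 1.
  The first convergent with p² − 198·q² = 1 gives the fundamental solution (x₁, y₁) = (197, 14).
Step 2: Apply the recurrence (x_{n+1}, y_{n+1}) = (x₁x_n + 198y₁y_n, x₁y_n + y₁x_n) repeatedly.
  From (x_1, y_1) = (197, 14): x_2 = 197·197 + 198·14·14 = 77617; y_2 = 197·14 + 14·197 = 5516.
Step 3: Verify x_2² - 198·y_2² = 6024398689 - 6024398688 = 1 (should be 1). ✓

(x_1, y_1) = (197, 14); (x_2, y_2) = (77617, 5516).


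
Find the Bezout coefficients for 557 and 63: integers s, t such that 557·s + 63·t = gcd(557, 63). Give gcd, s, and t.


Euclidean algorithm on (557, 63) — divide until remainder is 0:
  557 = 8 · 63 + 53
  63 = 1 · 53 + 10
  53 = 5 · 10 + 3
  10 = 3 · 3 + 1
  3 = 3 · 1 + 0
gcd(557, 63) = 1.
Track Bezout coefficients alongside the remainders: start with r₀ = 557 = a·1 + b·0 (s = 1, t = 0) and r₁ = 63 = a·0 + b·1 (s = 0, t = 1); each new remainder r_{k+1} = r_{k-1} − q_k·r_k inherits s_{k+1} = s_{k-1} − q_k·s_k, t_{k+1} = t_{k-1} − q_k·t_k, so r_k = a·s_k + b·t_k at every step:
  q = 8: r = 53, s = 1 − 8·0 = 1, t = 0 − 8·1 = -8  (check: 557·1 + 63·(-8) = 53)
  q = 1: r = 10, s = 0 − 1·1 = -1, t = 1 − 1·(-8) = 9  (check: 557·(-1) + 63·9 = 10)
  q = 5: r = 3, s = 1 − 5·(-1) = 6, t = -8 − 5·9 = -53  (check: 557·6 + 63·(-53) = 3)
  q = 3: r = 1, s = -1 − 3·6 = -19, t = 9 − 3·(-53) = 168  (check: 557·(-19) + 63·168 = 1)
The row with r = 1 (the gcd) gives the Bezout coefficients s = -19, t = 168.
Result: 557 · (-19) + 63 · (168) = 1.

gcd(557, 63) = 1; s = -19, t = 168 (check: 557·(-19) + 63·168 = 1).


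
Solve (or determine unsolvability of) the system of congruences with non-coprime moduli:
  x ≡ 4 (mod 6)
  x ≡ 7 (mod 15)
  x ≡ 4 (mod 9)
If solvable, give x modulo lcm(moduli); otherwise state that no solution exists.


Moduli 6, 15, 9 are not pairwise coprime, so CRT works modulo lcm(m_i) when all pairwise compatibility conditions hold.
Pairwise compatibility: gcd(m_i, m_j) must divide a_i - a_j for every pair.
Merge one congruence at a time:
  Start: x ≡ 4 (mod 6).
  Combine with x ≡ 7 (mod 15): gcd(6, 15) = 3; 7 - 4 = 3, which IS divisible by 3, so compatible.
    Write x = 4 + 6·t and substitute into x ≡ 7 (mod 15): 6·t ≡ 7 − 4 = 3 (mod 15).
    Divide the congruence (and modulus) by g = 3: 2·t ≡ 1 (mod 5).
    The inverse of 2 mod 5 is 3 (since 2·3 = 6 = 1·5 + 1), so t ≡ 3·1 = 3 ≡ 3 (mod 5).
    Then x = 4 + 6·3 = 22, valid modulo lcm(6, 15) = 30: x ≡ 22 (mod 30).
  Combine with x ≡ 4 (mod 9): gcd(30, 9) = 3; 4 - 22 = -18, which IS divisible by 3, so compatible.
    Write x = 22 + 30·t and substitute into x ≡ 4 (mod 9): 30·t ≡ 4 − 22 = -18 (mod 9).
    Divide the congruence (and modulus) by g = 3: 10·t ≡ -6 (mod 3).
    Reduce coefficients mod 3: 1·t ≡ 0 (mod 3).
    So t ≡ 0 (mod 3).
    Then x = 22 + 30·0 = 22, valid modulo lcm(30, 9) = 90: x ≡ 22 (mod 90).
Verify: 22 mod 6 = 4, 22 mod 15 = 7, 22 mod 9 = 4.

x ≡ 22 (mod 90).


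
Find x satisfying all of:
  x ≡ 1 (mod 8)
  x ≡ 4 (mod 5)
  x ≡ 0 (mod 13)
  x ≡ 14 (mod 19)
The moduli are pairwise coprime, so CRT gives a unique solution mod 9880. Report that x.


Product of moduli M = 8 · 5 · 13 · 19 = 9880.
Merge one congruence at a time:
  Start: x ≡ 1 (mod 8).
  Combine with x ≡ 4 (mod 5); new modulus lcm = 40.
    Write x = 1 + 8·t and substitute into x ≡ 4 (mod 5): 8·t ≡ 4 − 1 = 3 (mod 5).
    Reduce coefficients mod 5: 3·t ≡ 3 (mod 5).
    The inverse of 3 mod 5 is 2 (since 3·2 = 6 = 1·5 + 1), so t ≡ 2·3 = 6 ≡ 1 (mod 5).
    Then x = 1 + 8·1 = 9, valid modulo lcm(8, 5) = 40: x ≡ 9 (mod 40).
  Combine with x ≡ 0 (mod 13); new modulus lcm = 520.
    Write x = 9 + 40·t and substitute into x ≡ 0 (mod 13): 40·t ≡ 0 − 9 = -9 (mod 13).
    Reduce coefficients mod 13: 1·t ≡ 4 (mod 13).
    So t ≡ 4 (mod 13).
    Then x = 9 + 40·4 = 169, valid modulo lcm(40, 13) = 520: x ≡ 169 (mod 520).
  Combine with x ≡ 14 (mod 19); new modulus lcm = 9880.
    Write x = 169 + 520·t and substitute into x ≡ 14 (mod 19): 520·t ≡ 14 − 169 = -155 (mod 19).
    Reduce coefficients mod 19: 7·t ≡ 16 (mod 19).
    The inverse of 7 mod 19 is 11 (since 7·11 = 77 = 4·19 + 1), so t ≡ 11·16 = 176 ≡ 5 (mod 19).
    Then x = 169 + 520·5 = 2769, valid modulo lcm(520, 19) = 9880: x ≡ 2769 (mod 9880).
Verify against each original: 2769 mod 8 = 1, 2769 mod 5 = 4, 2769 mod 13 = 0, 2769 mod 19 = 14.

x ≡ 2769 (mod 9880).


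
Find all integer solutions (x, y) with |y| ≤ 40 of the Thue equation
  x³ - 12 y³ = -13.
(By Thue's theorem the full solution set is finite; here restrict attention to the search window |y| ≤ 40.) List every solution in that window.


The equation is x³ - 12y³ = -13. For fixed y, x³ = 12·y³ − 13, so a solution requires the RHS to be a perfect cube.
Strategy: iterate y from -40 to 40, compute RHS = 12·y³ − 13, and check whether it is a (positive or negative) perfect cube.
Check small values of y:
  y = 0: RHS = -13 is not a perfect cube.
  y = 1: RHS = -1 = (-1)³ ⇒ x = -1 works.
  y = -1: RHS = -25 is not a perfect cube.
  y = 2: RHS = 83 is not a perfect cube.
  y = -2: RHS = -109 is not a perfect cube.
  y = 3: RHS = 311 is not a perfect cube.
  y = -3: RHS = -337 is not a perfect cube.
Continuing the search up to |y| = 40 finds no further solutions beyond those listed.
Collected solutions: (-1, 1).

Solutions (with |y| ≤ 40): (-1, 1).


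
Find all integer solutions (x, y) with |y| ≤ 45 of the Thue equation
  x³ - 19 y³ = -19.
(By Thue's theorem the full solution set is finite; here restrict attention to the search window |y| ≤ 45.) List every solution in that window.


The equation is x³ - 19y³ = -19. For fixed y, x³ = 19·y³ − 19, so a solution requires the RHS to be a perfect cube.
Strategy: iterate y from -45 to 45, compute RHS = 19·y³ − 19, and check whether it is a (positive or negative) perfect cube.
Check small values of y:
  y = 0: RHS = -19 is not a perfect cube.
  y = 1: RHS = 0 = (0)³ ⇒ x = 0 works.
  y = -1: RHS = -38 is not a perfect cube.
  y = 2: RHS = 133 is not a perfect cube.
  y = -2: RHS = -171 is not a perfect cube.
  y = 3: RHS = 494 is not a perfect cube.
  y = -3: RHS = -532 is not a perfect cube.
Continuing the search up to |y| = 45 finds no further solutions beyond those listed.
Collected solutions: (0, 1).

Solutions (with |y| ≤ 45): (0, 1).


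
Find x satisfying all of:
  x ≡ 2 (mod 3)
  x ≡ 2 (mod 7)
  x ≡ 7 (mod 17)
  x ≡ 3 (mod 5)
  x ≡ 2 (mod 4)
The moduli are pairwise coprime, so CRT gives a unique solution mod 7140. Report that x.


Product of moduli M = 3 · 7 · 17 · 5 · 4 = 7140.
Merge one congruence at a time:
  Start: x ≡ 2 (mod 3).
  Combine with x ≡ 2 (mod 7); new modulus lcm = 21.
    Write x = 2 + 3·t and substitute into x ≡ 2 (mod 7): 3·t ≡ 2 − 2 = 0 (mod 7).
    The inverse of 3 mod 7 is 5 (since 3·5 = 15 = 2·7 + 1), so t ≡ 5·0 = 0 ≡ 0 (mod 7).
    Then x = 2 + 3·0 = 2, valid modulo lcm(3, 7) = 21: x ≡ 2 (mod 21).
  Combine with x ≡ 7 (mod 17); new modulus lcm = 357.
    Write x = 2 + 21·t and substitute into x ≡ 7 (mod 17): 21·t ≡ 7 − 2 = 5 (mod 17).
    Reduce coefficients mod 17: 4·t ≡ 5 (mod 17).
    The inverse of 4 mod 17 is 13 (since 4·13 = 52 = 3·17 + 1), so t ≡ 13·5 = 65 ≡ 14 (mod 17).
    Then x = 2 + 21·14 = 296, valid modulo lcm(21, 17) = 357: x ≡ 296 (mod 357).
  Combine with x ≡ 3 (mod 5); new modulus lcm = 1785.
    Write x = 296 + 357·t and substitute into x ≡ 3 (mod 5): 357·t ≡ 3 − 296 = -293 (mod 5).
    Reduce coefficients mod 5: 2·t ≡ 2 (mod 5).
    The inverse of 2 mod 5 is 3 (since 2·3 = 6 = 1·5 + 1), so t ≡ 3·2 = 6 ≡ 1 (mod 5).
    Then x = 296 + 357·1 = 653, valid modulo lcm(357, 5) = 1785: x ≡ 653 (mod 1785).
  Combine with x ≡ 2 (mod 4); new modulus lcm = 7140.
    Write x = 653 + 1785·t and substitute into x ≡ 2 (mod 4): 1785·t ≡ 2 − 653 = -651 (mod 4).
    Reduce coefficients mod 4: 1·t ≡ 1 (mod 4).
    So t ≡ 1 (mod 4).
    Then x = 653 + 1785·1 = 2438, valid modulo lcm(1785, 4) = 7140: x ≡ 2438 (mod 7140).
Verify against each original: 2438 mod 3 = 2, 2438 mod 7 = 2, 2438 mod 17 = 7, 2438 mod 5 = 3, 2438 mod 4 = 2.

x ≡ 2438 (mod 7140).


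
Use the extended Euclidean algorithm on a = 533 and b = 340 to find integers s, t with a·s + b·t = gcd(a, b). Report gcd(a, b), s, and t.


Euclidean algorithm on (533, 340) — divide until remainder is 0:
  533 = 1 · 340 + 193
  340 = 1 · 193 + 147
  193 = 1 · 147 + 46
  147 = 3 · 46 + 9
  46 = 5 · 9 + 1
  9 = 9 · 1 + 0
gcd(533, 340) = 1.
Track Bezout coefficients alongside the remainders: start with r₀ = 533 = a·1 + b·0 (s = 1, t = 0) and r₁ = 340 = a·0 + b·1 (s = 0, t = 1); each new remainder r_{k+1} = r_{k-1} − q_k·r_k inherits s_{k+1} = s_{k-1} − q_k·s_k, t_{k+1} = t_{k-1} − q_k·t_k, so r_k = a·s_k + b·t_k at every step:
  q = 1: r = 193, s = 1 − 1·0 = 1, t = 0 − 1·1 = -1  (check: 533·1 + 340·(-1) = 193)
  q = 1: r = 147, s = 0 − 1·1 = -1, t = 1 − 1·(-1) = 2  (check: 533·(-1) + 340·2 = 147)
  q = 1: r = 46, s = 1 − 1·(-1) = 2, t = -1 − 1·2 = -3  (check: 533·2 + 340·(-3) = 46)
  q = 3: r = 9, s = -1 − 3·2 = -7, t = 2 − 3·(-3) = 11  (check: 533·(-7) + 340·11 = 9)
  q = 5: r = 1, s = 2 − 5·(-7) = 37, t = -3 − 5·11 = -58  (check: 533·37 + 340·(-58) = 1)
The row with r = 1 (the gcd) gives the Bezout coefficients s = 37, t = -58.
Result: 533 · (37) + 340 · (-58) = 1.

gcd(533, 340) = 1; s = 37, t = -58 (check: 533·37 + 340·(-58) = 1).
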